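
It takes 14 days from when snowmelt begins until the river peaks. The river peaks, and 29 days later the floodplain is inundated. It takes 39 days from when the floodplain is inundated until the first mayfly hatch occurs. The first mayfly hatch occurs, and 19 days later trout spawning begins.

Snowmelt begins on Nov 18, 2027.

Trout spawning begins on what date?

Snowmelt begins: Nov 18, 2027.
The river peaks: Nov 18, 2027 + 14 days = Dec 2, 2027.
The floodplain is inundated: Dec 2, 2027 + 29 days = Dec 31, 2027.
The first mayfly hatch occurs: Dec 31, 2027 + 39 days = Feb 8, 2028.
Trout spawning begins: Feb 8, 2028 + 19 days = Feb 27, 2028.

Feb 27, 2028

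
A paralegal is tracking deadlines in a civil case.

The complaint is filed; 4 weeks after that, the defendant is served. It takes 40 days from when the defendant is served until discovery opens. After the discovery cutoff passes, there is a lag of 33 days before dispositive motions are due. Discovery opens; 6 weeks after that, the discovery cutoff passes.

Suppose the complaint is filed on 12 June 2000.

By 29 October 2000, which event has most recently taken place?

The complaint is filed: Jun 12, 2000.
The defendant is served: Jun 12, 2000 + 4 weeks = Jul 10, 2000.
Discovery opens: Jul 10, 2000 + 40 days = Aug 19, 2000.
The discovery cutoff passes: Aug 19, 2000 + 6 weeks = Sep 30, 2000.
Dispositive motions are due: Sep 30, 2000 + 33 days = Nov 2, 2000.
Oct 29, 2000 falls between when the discovery cutoff passes (Sep 30, 2000) and when dispositive motions are due (Nov 2, 2000).

The discovery cutoff passes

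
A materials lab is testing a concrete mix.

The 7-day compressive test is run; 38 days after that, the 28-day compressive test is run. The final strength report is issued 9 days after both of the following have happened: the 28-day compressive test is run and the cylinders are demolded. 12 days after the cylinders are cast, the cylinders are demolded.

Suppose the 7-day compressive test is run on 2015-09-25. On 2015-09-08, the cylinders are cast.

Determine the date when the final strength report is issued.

2015-11-11

The 7-day compressive test is run: Sep 25, 2015.
The 28-day compressive test is run: Sep 25, 2015 + 38 days = Nov 2, 2015.
The cylinders are cast: Sep 8, 2015.
The cylinders are demolded: Sep 8, 2015 + 12 days = Sep 20, 2015.
Both prerequisites met — the 28-day compressive test is run (Nov 2, 2015), the cylinders are demolded (Sep 20, 2015); the later is Nov 2, 2015.
The final strength report is issued: Nov 2, 2015 + 9 days = Nov 11, 2015.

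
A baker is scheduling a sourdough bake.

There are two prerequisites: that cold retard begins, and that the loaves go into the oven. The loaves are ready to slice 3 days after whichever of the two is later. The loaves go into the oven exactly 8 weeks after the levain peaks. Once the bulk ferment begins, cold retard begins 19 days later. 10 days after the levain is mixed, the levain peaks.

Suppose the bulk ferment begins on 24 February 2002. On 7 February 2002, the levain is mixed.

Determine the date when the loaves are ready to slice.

The bulk ferment begins: Feb 24, 2002.
Cold retard begins: Feb 24, 2002 + 19 days = Mar 15, 2002.
The levain is mixed: Feb 7, 2002.
The levain peaks: Feb 7, 2002 + 10 days = Feb 17, 2002.
The loaves go into the oven: Feb 17, 2002 + 8 weeks = Apr 14, 2002.
Both prerequisites met — cold retard begins (Mar 15, 2002), the loaves go into the oven (Apr 14, 2002); the later is Apr 14, 2002.
The loaves are ready to slice: Apr 14, 2002 + 3 days = Apr 17, 2002.

17 April 2002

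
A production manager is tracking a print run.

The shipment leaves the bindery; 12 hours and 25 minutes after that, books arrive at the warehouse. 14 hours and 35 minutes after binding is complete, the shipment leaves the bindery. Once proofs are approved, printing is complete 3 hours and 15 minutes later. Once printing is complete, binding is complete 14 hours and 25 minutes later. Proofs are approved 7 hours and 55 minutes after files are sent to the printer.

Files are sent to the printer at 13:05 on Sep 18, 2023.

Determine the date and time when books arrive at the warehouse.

17:40 on Sep 20, 2023

Files are sent to the printer: 13:05 Sep 18, 2023.
Proofs are approved: 13:05 Sep 18, 2023 + 7h55m = 21:00 Sep 18, 2023.
Printing is complete: 21:00 Sep 18, 2023 + 3h15m = 00:15 Sep 19, 2023.
Binding is complete: 00:15 Sep 19, 2023 + 14h25m = 14:40 Sep 19, 2023.
The shipment leaves the bindery: 14:40 Sep 19, 2023 + 14h35m = 05:15 Sep 20, 2023.
Books arrive at the warehouse: 05:15 Sep 20, 2023 + 12h25m = 17:40 Sep 20, 2023.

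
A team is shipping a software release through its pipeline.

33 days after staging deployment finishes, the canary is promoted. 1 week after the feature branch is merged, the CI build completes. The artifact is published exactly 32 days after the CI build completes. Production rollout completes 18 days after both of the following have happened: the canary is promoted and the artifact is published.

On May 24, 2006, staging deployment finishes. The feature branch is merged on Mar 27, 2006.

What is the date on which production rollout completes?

Jul 14, 2006

Staging deployment finishes: May 24, 2006.
The canary is promoted: May 24, 2006 + 33 days = Jun 26, 2006.
The feature branch is merged: Mar 27, 2006.
The CI build completes: Mar 27, 2006 + 1 week = Apr 3, 2006.
The artifact is published: Apr 3, 2006 + 32 days = May 5, 2006.
Both prerequisites met — the canary is promoted (Jun 26, 2006), the artifact is published (May 5, 2006); the later is Jun 26, 2006.
Production rollout completes: Jun 26, 2006 + 18 days = Jul 14, 2006.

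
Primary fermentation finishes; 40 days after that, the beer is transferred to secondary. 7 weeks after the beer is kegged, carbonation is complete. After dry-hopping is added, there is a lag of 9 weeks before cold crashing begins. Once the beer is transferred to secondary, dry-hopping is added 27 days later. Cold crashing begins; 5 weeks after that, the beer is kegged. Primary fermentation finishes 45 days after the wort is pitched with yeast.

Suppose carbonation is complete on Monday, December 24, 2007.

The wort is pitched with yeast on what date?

Monday, April 9, 2007

Carbonation is complete: Dec 24, 2007.
The beer is kegged: Dec 24, 2007 − 7 weeks = Nov 5, 2007.
Cold crashing begins: Nov 5, 2007 − 5 weeks = Oct 1, 2007.
Dry-hopping is added: Oct 1, 2007 − 9 weeks = Jul 30, 2007.
The beer is transferred to secondary: Jul 30, 2007 − 27 days = Jul 3, 2007.
Primary fermentation finishes: Jul 3, 2007 − 40 days = May 24, 2007.
The wort is pitched with yeast: May 24, 2007 − 45 days = Apr 9, 2007.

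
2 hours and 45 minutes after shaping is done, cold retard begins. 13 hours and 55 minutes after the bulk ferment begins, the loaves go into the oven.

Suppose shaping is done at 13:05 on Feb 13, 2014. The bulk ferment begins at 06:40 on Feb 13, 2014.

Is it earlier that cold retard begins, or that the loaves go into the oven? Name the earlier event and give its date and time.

Shaping is done: 13:05 Feb 13, 2014.
Cold retard begins: 13:05 Feb 13, 2014 + 2h45m = 15:50 Feb 13, 2014.
The bulk ferment begins: 06:40 Feb 13, 2014.
The loaves go into the oven: 06:40 Feb 13, 2014 + 13h55m = 20:35 Feb 13, 2014.
Comparing: cold retard begins at 15:50 Feb 13, 2014 vs the loaves go into the oven at 20:35 Feb 13, 2014. Earlier: cold retard begins.

Cold retard begins — 15:50 on Feb 13, 2014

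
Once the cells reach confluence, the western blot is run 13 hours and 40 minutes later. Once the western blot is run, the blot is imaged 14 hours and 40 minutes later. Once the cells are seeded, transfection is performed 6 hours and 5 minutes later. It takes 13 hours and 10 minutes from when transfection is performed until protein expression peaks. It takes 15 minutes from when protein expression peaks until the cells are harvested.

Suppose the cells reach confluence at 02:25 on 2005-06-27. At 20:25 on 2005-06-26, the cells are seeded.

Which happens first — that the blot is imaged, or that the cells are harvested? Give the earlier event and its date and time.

The cells reach confluence: 02:25 Jun 27, 2005.
The western blot is run: 02:25 Jun 27, 2005 + 13h40m = 16:05 Jun 27, 2005.
The blot is imaged: 16:05 Jun 27, 2005 + 14h40m = 06:45 Jun 28, 2005.
The cells are seeded: 20:25 Jun 26, 2005.
Transfection is performed: 20:25 Jun 26, 2005 + 6h05m = 02:30 Jun 27, 2005.
Protein expression peaks: 02:30 Jun 27, 2005 + 13h10m = 15:40 Jun 27, 2005.
The cells are harvested: 15:40 Jun 27, 2005 + 15m = 15:55 Jun 27, 2005.
Comparing: the blot is imaged at 06:45 Jun 28, 2005 vs the cells are harvested at 15:55 Jun 27, 2005. Earlier: the cells are harvested.

The cells are harvested — 15:55 on 2005-06-27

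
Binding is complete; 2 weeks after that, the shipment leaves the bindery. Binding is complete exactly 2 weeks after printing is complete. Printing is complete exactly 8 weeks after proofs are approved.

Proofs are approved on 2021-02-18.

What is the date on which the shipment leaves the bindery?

Proofs are approved: Feb 18, 2021.
Printing is complete: Feb 18, 2021 + 8 weeks = Apr 15, 2021.
Binding is complete: Apr 15, 2021 + 2 weeks = Apr 29, 2021.
The shipment leaves the bindery: Apr 29, 2021 + 2 weeks = May 13, 2021.

2021-05-13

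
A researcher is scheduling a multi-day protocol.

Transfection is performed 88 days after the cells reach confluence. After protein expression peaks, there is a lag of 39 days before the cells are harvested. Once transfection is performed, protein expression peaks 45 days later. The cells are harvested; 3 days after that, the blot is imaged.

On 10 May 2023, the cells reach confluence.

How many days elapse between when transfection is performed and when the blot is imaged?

Causal path: transfection is performed → protein expression peaks → the cells are harvested → the blot is imaged.
Total delay along the path: 45 + 39 + 3 = 87 days.

87 days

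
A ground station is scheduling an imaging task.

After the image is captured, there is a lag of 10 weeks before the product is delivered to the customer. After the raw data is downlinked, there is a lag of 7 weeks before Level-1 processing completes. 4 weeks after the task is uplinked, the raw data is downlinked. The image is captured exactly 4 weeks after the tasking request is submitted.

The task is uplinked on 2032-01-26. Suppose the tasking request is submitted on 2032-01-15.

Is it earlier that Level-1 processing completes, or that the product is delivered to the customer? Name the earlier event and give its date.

The task is uplinked: Jan 26, 2032.
The raw data is downlinked: Jan 26, 2032 + 4 weeks = Feb 23, 2032.
Level-1 processing completes: Feb 23, 2032 + 7 weeks = Apr 12, 2032.
The tasking request is submitted: Jan 15, 2032.
The image is captured: Jan 15, 2032 + 4 weeks = Feb 12, 2032.
The product is delivered to the customer: Feb 12, 2032 + 10 weeks = Apr 22, 2032.
Comparing: Level-1 processing completes on Apr 12, 2032 vs the product is delivered to the customer on Apr 22, 2032. Earlier: Level-1 processing completes.

Level-1 processing completes — 2032-04-12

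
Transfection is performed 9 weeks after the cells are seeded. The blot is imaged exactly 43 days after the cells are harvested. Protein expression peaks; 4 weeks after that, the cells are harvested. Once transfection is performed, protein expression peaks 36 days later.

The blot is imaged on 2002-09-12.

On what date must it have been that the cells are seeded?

The blot is imaged: Sep 12, 2002.
The cells are harvested: Sep 12, 2002 − 43 days = Jul 31, 2002.
Protein expression peaks: Jul 31, 2002 − 4 weeks = Jul 3, 2002.
Transfection is performed: Jul 3, 2002 − 36 days = May 28, 2002.
The cells are seeded: May 28, 2002 − 9 weeks = Mar 26, 2002.

2002-03-26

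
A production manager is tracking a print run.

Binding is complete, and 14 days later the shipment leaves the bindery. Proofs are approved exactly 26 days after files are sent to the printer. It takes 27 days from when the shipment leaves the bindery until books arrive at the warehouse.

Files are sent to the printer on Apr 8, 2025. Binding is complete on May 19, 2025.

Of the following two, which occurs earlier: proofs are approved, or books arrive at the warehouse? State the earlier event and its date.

Files are sent to the printer: Apr 8, 2025.
Proofs are approved: Apr 8, 2025 + 26 days = May 4, 2025.
Binding is complete: May 19, 2025.
The shipment leaves the bindery: May 19, 2025 + 14 days = Jun 2, 2025.
Books arrive at the warehouse: Jun 2, 2025 + 27 days = Jun 29, 2025.
Comparing: proofs are approved on May 4, 2025 vs books arrive at the warehouse on Jun 29, 2025. Earlier: proofs are approved.

Proofs are approved — May 4, 2025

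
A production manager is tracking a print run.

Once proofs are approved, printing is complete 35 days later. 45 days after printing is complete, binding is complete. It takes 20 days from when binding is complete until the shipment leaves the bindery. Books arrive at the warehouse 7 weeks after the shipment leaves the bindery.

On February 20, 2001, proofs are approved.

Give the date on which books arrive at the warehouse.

Proofs are approved: Feb 20, 2001.
Printing is complete: Feb 20, 2001 + 35 days = Mar 27, 2001.
Binding is complete: Mar 27, 2001 + 45 days = May 11, 2001.
The shipment leaves the bindery: May 11, 2001 + 20 days = May 31, 2001.
Books arrive at the warehouse: May 31, 2001 + 7 weeks = Jul 19, 2001.

July 19, 2001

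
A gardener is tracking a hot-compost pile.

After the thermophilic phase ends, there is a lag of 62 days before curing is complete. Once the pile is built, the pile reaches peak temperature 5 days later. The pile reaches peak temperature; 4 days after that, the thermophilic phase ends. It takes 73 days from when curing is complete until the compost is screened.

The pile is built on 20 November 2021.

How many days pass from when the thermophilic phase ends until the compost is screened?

135 days

Causal path: the thermophilic phase ends → curing is complete → the compost is screened.
Total delay along the path: 62 + 73 = 135 days.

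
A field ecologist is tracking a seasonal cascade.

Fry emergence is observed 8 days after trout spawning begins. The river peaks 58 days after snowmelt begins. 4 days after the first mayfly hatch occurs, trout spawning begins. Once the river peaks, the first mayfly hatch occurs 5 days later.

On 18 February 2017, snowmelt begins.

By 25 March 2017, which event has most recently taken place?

Snowmelt begins: Feb 18, 2017.
The river peaks: Feb 18, 2017 + 58 days = Apr 17, 2017.
The first mayfly hatch occurs: Apr 17, 2017 + 5 days = Apr 22, 2017.
Trout spawning begins: Apr 22, 2017 + 4 days = Apr 26, 2017.
Fry emergence is observed: Apr 26, 2017 + 8 days = May 4, 2017.
Mar 25, 2017 falls between when snowmelt begins (Feb 18, 2017) and when the river peaks (Apr 17, 2017).

Snowmelt begins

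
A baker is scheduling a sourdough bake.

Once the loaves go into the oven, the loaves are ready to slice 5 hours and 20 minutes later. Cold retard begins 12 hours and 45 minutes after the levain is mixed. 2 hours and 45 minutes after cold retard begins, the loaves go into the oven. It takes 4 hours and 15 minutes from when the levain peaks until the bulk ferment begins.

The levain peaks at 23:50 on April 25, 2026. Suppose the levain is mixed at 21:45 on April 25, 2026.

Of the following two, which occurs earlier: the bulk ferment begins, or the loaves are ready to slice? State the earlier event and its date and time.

The bulk ferment begins — 04:05 on April 26, 2026

The levain peaks: 23:50 Apr 25, 2026.
The bulk ferment begins: 23:50 Apr 25, 2026 + 4h15m = 04:05 Apr 26, 2026.
The levain is mixed: 21:45 Apr 25, 2026.
Cold retard begins: 21:45 Apr 25, 2026 + 12h45m = 10:30 Apr 26, 2026.
The loaves go into the oven: 10:30 Apr 26, 2026 + 2h45m = 13:15 Apr 26, 2026.
The loaves are ready to slice: 13:15 Apr 26, 2026 + 5h20m = 18:35 Apr 26, 2026.
Comparing: the bulk ferment begins at 04:05 Apr 26, 2026 vs the loaves are ready to slice at 18:35 Apr 26, 2026. Earlier: the bulk ferment begins.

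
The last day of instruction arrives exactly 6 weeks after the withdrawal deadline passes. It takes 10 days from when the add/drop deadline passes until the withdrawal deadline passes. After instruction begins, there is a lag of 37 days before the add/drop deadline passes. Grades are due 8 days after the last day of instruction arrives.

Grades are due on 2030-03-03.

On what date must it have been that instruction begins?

2029-11-26

Grades are due: Mar 3, 2030.
The last day of instruction arrives: Mar 3, 2030 − 8 days = Feb 23, 2030.
The withdrawal deadline passes: Feb 23, 2030 − 6 weeks = Jan 12, 2030.
The add/drop deadline passes: Jan 12, 2030 − 10 days = Jan 2, 2030.
Instruction begins: Jan 2, 2030 − 37 days = Nov 26, 2029.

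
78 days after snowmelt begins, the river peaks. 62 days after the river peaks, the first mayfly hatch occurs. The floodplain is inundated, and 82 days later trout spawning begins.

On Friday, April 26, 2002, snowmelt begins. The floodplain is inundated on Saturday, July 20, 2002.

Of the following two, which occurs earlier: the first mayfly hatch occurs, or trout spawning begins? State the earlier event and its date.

The first mayfly hatch occurs — Friday, September 13, 2002

Snowmelt begins: Apr 26, 2002.
The river peaks: Apr 26, 2002 + 78 days = Jul 13, 2002.
The first mayfly hatch occurs: Jul 13, 2002 + 62 days = Sep 13, 2002.
The floodplain is inundated: Jul 20, 2002.
Trout spawning begins: Jul 20, 2002 + 82 days = Oct 10, 2002.
Comparing: the first mayfly hatch occurs on Sep 13, 2002 vs trout spawning begins on Oct 10, 2002. Earlier: the first mayfly hatch occurs.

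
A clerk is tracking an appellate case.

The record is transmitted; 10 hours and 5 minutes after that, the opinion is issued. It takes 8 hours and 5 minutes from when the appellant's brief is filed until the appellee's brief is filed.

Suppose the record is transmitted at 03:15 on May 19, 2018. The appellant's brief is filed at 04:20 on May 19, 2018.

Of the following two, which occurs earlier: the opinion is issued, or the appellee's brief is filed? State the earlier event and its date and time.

The record is transmitted: 03:15 May 19, 2018.
The opinion is issued: 03:15 May 19, 2018 + 10h05m = 13:20 May 19, 2018.
The appellant's brief is filed: 04:20 May 19, 2018.
The appellee's brief is filed: 04:20 May 19, 2018 + 8h05m = 12:25 May 19, 2018.
Comparing: the opinion is issued at 13:20 May 19, 2018 vs the appellee's brief is filed at 12:25 May 19, 2018. Earlier: the appellee's brief is filed.

The appellee's brief is filed — 12:25 on May 19, 2018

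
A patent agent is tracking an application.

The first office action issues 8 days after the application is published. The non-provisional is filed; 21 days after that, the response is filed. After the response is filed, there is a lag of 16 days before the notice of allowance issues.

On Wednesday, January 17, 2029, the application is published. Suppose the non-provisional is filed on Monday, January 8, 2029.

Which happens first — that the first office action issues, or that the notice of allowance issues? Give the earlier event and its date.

The first office action issues — Thursday, January 25, 2029

The application is published: Jan 17, 2029.
The first office action issues: Jan 17, 2029 + 8 days = Jan 25, 2029.
The non-provisional is filed: Jan 8, 2029.
The response is filed: Jan 8, 2029 + 21 days = Jan 29, 2029.
The notice of allowance issues: Jan 29, 2029 + 16 days = Feb 14, 2029.
Comparing: the first office action issues on Jan 25, 2029 vs the notice of allowance issues on Feb 14, 2029. Earlier: the first office action issues.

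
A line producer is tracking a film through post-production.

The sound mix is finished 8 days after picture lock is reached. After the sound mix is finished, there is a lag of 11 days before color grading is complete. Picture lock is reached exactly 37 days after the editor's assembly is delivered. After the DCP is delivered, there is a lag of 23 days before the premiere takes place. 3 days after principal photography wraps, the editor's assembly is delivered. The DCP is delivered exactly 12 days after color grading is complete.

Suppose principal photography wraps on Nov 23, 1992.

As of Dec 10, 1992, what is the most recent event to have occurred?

The editor's assembly is delivered

Principal photography wraps: Nov 23, 1992.
The editor's assembly is delivered: Nov 23, 1992 + 3 days = Nov 26, 1992.
Picture lock is reached: Nov 26, 1992 + 37 days = Jan 2, 1993.
The sound mix is finished: Jan 2, 1993 + 8 days = Jan 10, 1993.
Color grading is complete: Jan 10, 1993 + 11 days = Jan 21, 1993.
The DCP is delivered: Jan 21, 1993 + 12 days = Feb 2, 1993.
The premiere takes place: Feb 2, 1993 + 23 days = Feb 25, 1993.
Dec 10, 1992 falls between when the editor's assembly is delivered (Nov 26, 1992) and when picture lock is reached (Jan 2, 1993).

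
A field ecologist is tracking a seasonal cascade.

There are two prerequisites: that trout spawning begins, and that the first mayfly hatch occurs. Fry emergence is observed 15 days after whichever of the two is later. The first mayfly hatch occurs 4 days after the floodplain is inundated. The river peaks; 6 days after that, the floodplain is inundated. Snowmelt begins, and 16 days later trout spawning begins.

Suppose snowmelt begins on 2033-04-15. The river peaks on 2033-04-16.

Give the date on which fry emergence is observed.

Snowmelt begins: Apr 15, 2033.
Trout spawning begins: Apr 15, 2033 + 16 days = May 1, 2033.
The river peaks: Apr 16, 2033.
The floodplain is inundated: Apr 16, 2033 + 6 days = Apr 22, 2033.
The first mayfly hatch occurs: Apr 22, 2033 + 4 days = Apr 26, 2033.
Both prerequisites met — trout spawning begins (May 1, 2033), the first mayfly hatch occurs (Apr 26, 2033); the later is May 1, 2033.
Fry emergence is observed: May 1, 2033 + 15 days = May 16, 2033.

2033-05-16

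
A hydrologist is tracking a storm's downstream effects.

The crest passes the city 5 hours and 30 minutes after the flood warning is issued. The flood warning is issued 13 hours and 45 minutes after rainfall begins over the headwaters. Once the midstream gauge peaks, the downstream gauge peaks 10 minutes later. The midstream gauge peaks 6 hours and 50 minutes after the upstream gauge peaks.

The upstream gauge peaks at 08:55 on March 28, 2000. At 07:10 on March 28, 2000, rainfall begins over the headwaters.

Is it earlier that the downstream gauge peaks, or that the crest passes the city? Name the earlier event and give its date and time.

The downstream gauge peaks — 15:55 on March 28, 2000

The upstream gauge peaks: 08:55 Mar 28, 2000.
The midstream gauge peaks: 08:55 Mar 28, 2000 + 6h50m = 15:45 Mar 28, 2000.
The downstream gauge peaks: 15:45 Mar 28, 2000 + 10m = 15:55 Mar 28, 2000.
Rainfall begins over the headwaters: 07:10 Mar 28, 2000.
The flood warning is issued: 07:10 Mar 28, 2000 + 13h45m = 20:55 Mar 28, 2000.
The crest passes the city: 20:55 Mar 28, 2000 + 5h30m = 02:25 Mar 29, 2000.
Comparing: the downstream gauge peaks at 15:55 Mar 28, 2000 vs the crest passes the city at 02:25 Mar 29, 2000. Earlier: the downstream gauge peaks.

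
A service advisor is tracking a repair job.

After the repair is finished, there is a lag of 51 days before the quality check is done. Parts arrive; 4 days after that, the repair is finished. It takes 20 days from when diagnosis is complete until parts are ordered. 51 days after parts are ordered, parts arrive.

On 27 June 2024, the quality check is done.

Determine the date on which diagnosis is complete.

The quality check is done: Jun 27, 2024.
The repair is finished: Jun 27, 2024 − 51 days = May 7, 2024.
Parts arrive: May 7, 2024 − 4 days = May 3, 2024.
Parts are ordered: May 3, 2024 − 51 days = Mar 13, 2024.
Diagnosis is complete: Mar 13, 2024 − 20 days = Feb 22, 2024.

22 February 2024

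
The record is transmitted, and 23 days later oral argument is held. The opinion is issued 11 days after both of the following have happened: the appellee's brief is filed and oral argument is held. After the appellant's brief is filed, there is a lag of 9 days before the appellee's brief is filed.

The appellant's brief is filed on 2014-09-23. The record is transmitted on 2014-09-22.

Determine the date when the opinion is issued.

The appellant's brief is filed: Sep 23, 2014.
The appellee's brief is filed: Sep 23, 2014 + 9 days = Oct 2, 2014.
The record is transmitted: Sep 22, 2014.
Oral argument is held: Sep 22, 2014 + 23 days = Oct 15, 2014.
Both prerequisites met — the appellee's brief is filed (Oct 2, 2014), oral argument is held (Oct 15, 2014); the later is Oct 15, 2014.
The opinion is issued: Oct 15, 2014 + 11 days = Oct 26, 2014.

2014-10-26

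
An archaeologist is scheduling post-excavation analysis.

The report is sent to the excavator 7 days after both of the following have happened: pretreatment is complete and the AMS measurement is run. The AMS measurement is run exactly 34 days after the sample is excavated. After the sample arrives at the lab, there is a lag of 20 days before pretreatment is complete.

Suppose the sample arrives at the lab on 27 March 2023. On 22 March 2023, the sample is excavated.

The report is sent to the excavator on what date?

The sample arrives at the lab: Mar 27, 2023.
Pretreatment is complete: Mar 27, 2023 + 20 days = Apr 16, 2023.
The sample is excavated: Mar 22, 2023.
The AMS measurement is run: Mar 22, 2023 + 34 days = Apr 25, 2023.
Both prerequisites met — pretreatment is complete (Apr 16, 2023), the AMS measurement is run (Apr 25, 2023); the later is Apr 25, 2023.
The report is sent to the excavator: Apr 25, 2023 + 7 days = May 2, 2023.

2 May 2023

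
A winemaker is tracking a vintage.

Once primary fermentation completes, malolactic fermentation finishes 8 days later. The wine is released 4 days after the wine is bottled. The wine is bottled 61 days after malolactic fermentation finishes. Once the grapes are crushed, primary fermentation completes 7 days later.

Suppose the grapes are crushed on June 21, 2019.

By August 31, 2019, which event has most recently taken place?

Malolactic fermentation finishes

The grapes are crushed: Jun 21, 2019.
Primary fermentation completes: Jun 21, 2019 + 7 days = Jun 28, 2019.
Malolactic fermentation finishes: Jun 28, 2019 + 8 days = Jul 6, 2019.
The wine is bottled: Jul 6, 2019 + 61 days = Sep 5, 2019.
The wine is released: Sep 5, 2019 + 4 days = Sep 9, 2019.
Aug 31, 2019 falls between when malolactic fermentation finishes (Jul 6, 2019) and when the wine is bottled (Sep 5, 2019).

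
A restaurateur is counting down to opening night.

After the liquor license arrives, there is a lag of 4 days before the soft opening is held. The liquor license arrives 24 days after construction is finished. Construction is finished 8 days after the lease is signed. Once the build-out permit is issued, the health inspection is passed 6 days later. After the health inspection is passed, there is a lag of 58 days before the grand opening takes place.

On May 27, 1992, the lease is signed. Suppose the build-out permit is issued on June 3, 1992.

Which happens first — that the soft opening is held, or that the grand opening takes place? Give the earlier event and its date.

The lease is signed: May 27, 1992.
Construction is finished: May 27, 1992 + 8 days = Jun 4, 1992.
The liquor license arrives: Jun 4, 1992 + 24 days = Jun 28, 1992.
The soft opening is held: Jun 28, 1992 + 4 days = Jul 2, 1992.
The build-out permit is issued: Jun 3, 1992.
The health inspection is passed: Jun 3, 1992 + 6 days = Jun 9, 1992.
The grand opening takes place: Jun 9, 1992 + 58 days = Aug 6, 1992.
Comparing: the soft opening is held on Jul 2, 1992 vs the grand opening takes place on Aug 6, 1992. Earlier: the soft opening is held.

The soft opening is held — July 2, 1992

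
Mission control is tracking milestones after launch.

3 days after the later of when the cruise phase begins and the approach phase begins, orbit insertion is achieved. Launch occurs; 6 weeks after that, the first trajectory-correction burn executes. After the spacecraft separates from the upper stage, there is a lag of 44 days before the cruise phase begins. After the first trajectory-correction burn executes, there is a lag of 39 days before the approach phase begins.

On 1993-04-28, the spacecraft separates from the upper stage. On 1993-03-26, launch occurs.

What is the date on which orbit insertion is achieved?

1993-06-18

The spacecraft separates from the upper stage: Apr 28, 1993.
The cruise phase begins: Apr 28, 1993 + 44 days = Jun 11, 1993.
Launch occurs: Mar 26, 1993.
The first trajectory-correction burn executes: Mar 26, 1993 + 6 weeks = May 7, 1993.
The approach phase begins: May 7, 1993 + 39 days = Jun 15, 1993.
Both prerequisites met — the cruise phase begins (Jun 11, 1993), the approach phase begins (Jun 15, 1993); the later is Jun 15, 1993.
Orbit insertion is achieved: Jun 15, 1993 + 3 days = Jun 18, 1993.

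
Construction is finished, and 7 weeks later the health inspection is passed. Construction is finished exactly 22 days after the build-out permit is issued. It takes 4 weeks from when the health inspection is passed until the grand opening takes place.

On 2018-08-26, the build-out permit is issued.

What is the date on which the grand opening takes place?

2018-12-03

The build-out permit is issued: Aug 26, 2018.
Construction is finished: Aug 26, 2018 + 22 days = Sep 17, 2018.
The health inspection is passed: Sep 17, 2018 + 7 weeks = Nov 5, 2018.
The grand opening takes place: Nov 5, 2018 + 4 weeks = Dec 3, 2018.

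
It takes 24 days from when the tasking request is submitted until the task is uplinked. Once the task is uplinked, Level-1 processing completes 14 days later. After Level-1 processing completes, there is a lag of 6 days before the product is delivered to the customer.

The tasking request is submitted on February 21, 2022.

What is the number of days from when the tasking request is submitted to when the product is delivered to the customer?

Causal path: the tasking request is submitted → the task is uplinked → Level-1 processing completes → the product is delivered to the customer.
Total delay along the path: 24 + 14 + 6 = 44 days.

44 days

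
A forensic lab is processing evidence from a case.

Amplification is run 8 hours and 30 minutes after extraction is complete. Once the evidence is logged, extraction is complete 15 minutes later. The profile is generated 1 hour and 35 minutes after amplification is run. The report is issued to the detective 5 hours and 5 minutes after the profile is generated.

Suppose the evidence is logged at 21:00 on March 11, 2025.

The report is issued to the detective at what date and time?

The evidence is logged: 21:00 Mar 11, 2025.
Extraction is complete: 21:00 Mar 11, 2025 + 15m = 21:15 Mar 11, 2025.
Amplification is run: 21:15 Mar 11, 2025 + 8h30m = 05:45 Mar 12, 2025.
The profile is generated: 05:45 Mar 12, 2025 + 1h35m = 07:20 Mar 12, 2025.
The report is issued to the detective: 07:20 Mar 12, 2025 + 5h05m = 12:25 Mar 12, 2025.

12:25 on March 12, 2025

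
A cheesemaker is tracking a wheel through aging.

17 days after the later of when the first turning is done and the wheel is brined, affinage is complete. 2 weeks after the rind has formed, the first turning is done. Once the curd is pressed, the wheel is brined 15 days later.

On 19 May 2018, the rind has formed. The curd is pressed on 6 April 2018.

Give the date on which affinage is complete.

19 June 2018

The rind has formed: May 19, 2018.
The first turning is done: May 19, 2018 + 2 weeks = Jun 2, 2018.
The curd is pressed: Apr 6, 2018.
The wheel is brined: Apr 6, 2018 + 15 days = Apr 21, 2018.
Both prerequisites met — the first turning is done (Jun 2, 2018), the wheel is brined (Apr 21, 2018); the later is Jun 2, 2018.
Affinage is complete: Jun 2, 2018 + 17 days = Jun 19, 2018.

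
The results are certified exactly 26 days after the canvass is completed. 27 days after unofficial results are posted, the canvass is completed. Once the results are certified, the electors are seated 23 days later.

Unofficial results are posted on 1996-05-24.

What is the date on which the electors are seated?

1996-08-08

Unofficial results are posted: May 24, 1996.
The canvass is completed: May 24, 1996 + 27 days = Jun 20, 1996.
The results are certified: Jun 20, 1996 + 26 days = Jul 16, 1996.
The electors are seated: Jul 16, 1996 + 23 days = Aug 8, 1996.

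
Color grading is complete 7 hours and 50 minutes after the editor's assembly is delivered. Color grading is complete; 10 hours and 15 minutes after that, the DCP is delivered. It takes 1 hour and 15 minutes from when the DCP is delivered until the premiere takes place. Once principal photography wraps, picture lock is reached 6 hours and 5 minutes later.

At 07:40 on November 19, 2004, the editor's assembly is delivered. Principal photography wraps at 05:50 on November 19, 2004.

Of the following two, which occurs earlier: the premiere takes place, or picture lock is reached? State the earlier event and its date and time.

Picture lock is reached — 11:55 on November 19, 2004

The editor's assembly is delivered: 07:40 Nov 19, 2004.
Color grading is complete: 07:40 Nov 19, 2004 + 7h50m = 15:30 Nov 19, 2004.
The DCP is delivered: 15:30 Nov 19, 2004 + 10h15m = 01:45 Nov 20, 2004.
The premiere takes place: 01:45 Nov 20, 2004 + 1h15m = 03:00 Nov 20, 2004.
Principal photography wraps: 05:50 Nov 19, 2004.
Picture lock is reached: 05:50 Nov 19, 2004 + 6h05m = 11:55 Nov 19, 2004.
Comparing: the premiere takes place at 03:00 Nov 20, 2004 vs picture lock is reached at 11:55 Nov 19, 2004. Earlier: picture lock is reached.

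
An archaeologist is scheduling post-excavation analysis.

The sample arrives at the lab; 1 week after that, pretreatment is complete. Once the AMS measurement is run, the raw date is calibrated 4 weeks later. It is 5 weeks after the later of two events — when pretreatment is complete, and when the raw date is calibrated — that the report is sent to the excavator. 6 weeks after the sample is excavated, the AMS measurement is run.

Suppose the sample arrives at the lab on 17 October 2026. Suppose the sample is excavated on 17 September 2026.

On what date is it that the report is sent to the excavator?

The sample arrives at the lab: Oct 17, 2026.
Pretreatment is complete: Oct 17, 2026 + 1 week = Oct 24, 2026.
The sample is excavated: Sep 17, 2026.
The AMS measurement is run: Sep 17, 2026 + 6 weeks = Oct 29, 2026.
The raw date is calibrated: Oct 29, 2026 + 4 weeks = Nov 26, 2026.
Both prerequisites met — pretreatment is complete (Oct 24, 2026), the raw date is calibrated (Nov 26, 2026); the later is Nov 26, 2026.
The report is sent to the excavator: Nov 26, 2026 + 5 weeks = Dec 31, 2026.

31 December 2026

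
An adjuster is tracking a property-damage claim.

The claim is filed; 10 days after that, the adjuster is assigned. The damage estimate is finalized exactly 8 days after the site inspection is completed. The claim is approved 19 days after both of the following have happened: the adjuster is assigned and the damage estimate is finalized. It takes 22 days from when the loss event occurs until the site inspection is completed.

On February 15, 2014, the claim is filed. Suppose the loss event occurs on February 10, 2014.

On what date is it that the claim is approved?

March 31, 2014

The claim is filed: Feb 15, 2014.
The adjuster is assigned: Feb 15, 2014 + 10 days = Feb 25, 2014.
The loss event occurs: Feb 10, 2014.
The site inspection is completed: Feb 10, 2014 + 22 days = Mar 4, 2014.
The damage estimate is finalized: Mar 4, 2014 + 8 days = Mar 12, 2014.
Both prerequisites met — the adjuster is assigned (Feb 25, 2014), the damage estimate is finalized (Mar 12, 2014); the later is Mar 12, 2014.
The claim is approved: Mar 12, 2014 + 19 days = Mar 31, 2014.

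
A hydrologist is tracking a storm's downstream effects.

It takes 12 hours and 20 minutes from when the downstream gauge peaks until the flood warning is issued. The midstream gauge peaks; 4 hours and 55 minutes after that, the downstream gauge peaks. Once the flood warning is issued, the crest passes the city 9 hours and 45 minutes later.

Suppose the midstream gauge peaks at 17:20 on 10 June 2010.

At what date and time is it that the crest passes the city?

20:20 on 11 June 2010

The midstream gauge peaks: 17:20 Jun 10, 2010.
The downstream gauge peaks: 17:20 Jun 10, 2010 + 4h55m = 22:15 Jun 10, 2010.
The flood warning is issued: 22:15 Jun 10, 2010 + 12h20m = 10:35 Jun 11, 2010.
The crest passes the city: 10:35 Jun 11, 2010 + 9h45m = 20:20 Jun 11, 2010.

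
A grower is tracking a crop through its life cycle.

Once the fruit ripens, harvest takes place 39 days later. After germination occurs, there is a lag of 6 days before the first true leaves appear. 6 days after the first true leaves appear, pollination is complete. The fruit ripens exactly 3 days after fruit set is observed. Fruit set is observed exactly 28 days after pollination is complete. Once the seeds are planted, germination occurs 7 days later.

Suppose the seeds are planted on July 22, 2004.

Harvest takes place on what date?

October 19, 2004

The seeds are planted: Jul 22, 2004.
Germination occurs: Jul 22, 2004 + 7 days = Jul 29, 2004.
The first true leaves appear: Jul 29, 2004 + 6 days = Aug 4, 2004.
Pollination is complete: Aug 4, 2004 + 6 days = Aug 10, 2004.
Fruit set is observed: Aug 10, 2004 + 28 days = Sep 7, 2004.
The fruit ripens: Sep 7, 2004 + 3 days = Sep 10, 2004.
Harvest takes place: Sep 10, 2004 + 39 days = Oct 19, 2004.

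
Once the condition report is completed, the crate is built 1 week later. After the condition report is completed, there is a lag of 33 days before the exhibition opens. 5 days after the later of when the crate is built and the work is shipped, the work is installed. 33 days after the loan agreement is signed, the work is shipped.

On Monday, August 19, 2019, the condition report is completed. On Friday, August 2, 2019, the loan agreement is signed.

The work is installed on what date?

The condition report is completed: Aug 19, 2019.
The crate is built: Aug 19, 2019 + 1 week = Aug 26, 2019.
The loan agreement is signed: Aug 2, 2019.
The work is shipped: Aug 2, 2019 + 33 days = Sep 4, 2019.
Both prerequisites met — the crate is built (Aug 26, 2019), the work is shipped (Sep 4, 2019); the later is Sep 4, 2019.
The work is installed: Sep 4, 2019 + 5 days = Sep 9, 2019.

Monday, September 9, 2019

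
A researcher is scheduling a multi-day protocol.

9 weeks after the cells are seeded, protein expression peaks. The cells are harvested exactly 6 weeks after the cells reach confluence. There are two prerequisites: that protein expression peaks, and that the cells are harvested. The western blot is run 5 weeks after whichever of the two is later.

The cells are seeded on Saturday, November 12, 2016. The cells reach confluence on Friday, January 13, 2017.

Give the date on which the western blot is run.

The cells are seeded: Nov 12, 2016.
Protein expression peaks: Nov 12, 2016 + 9 weeks = Jan 14, 2017.
The cells reach confluence: Jan 13, 2017.
The cells are harvested: Jan 13, 2017 + 6 weeks = Feb 24, 2017.
Both prerequisites met — protein expression peaks (Jan 14, 2017), the cells are harvested (Feb 24, 2017); the later is Feb 24, 2017.
The western blot is run: Feb 24, 2017 + 5 weeks = Mar 31, 2017.

Friday, March 31, 2017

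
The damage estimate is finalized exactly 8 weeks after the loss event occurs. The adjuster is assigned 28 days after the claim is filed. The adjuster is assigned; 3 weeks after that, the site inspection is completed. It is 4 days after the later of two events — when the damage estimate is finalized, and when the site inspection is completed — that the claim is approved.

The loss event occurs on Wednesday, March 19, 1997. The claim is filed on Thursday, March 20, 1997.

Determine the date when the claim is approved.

Sunday, May 18, 1997

The loss event occurs: Mar 19, 1997.
The damage estimate is finalized: Mar 19, 1997 + 8 weeks = May 14, 1997.
The claim is filed: Mar 20, 1997.
The adjuster is assigned: Mar 20, 1997 + 28 days = Apr 17, 1997.
The site inspection is completed: Apr 17, 1997 + 3 weeks = May 8, 1997.
Both prerequisites met — the damage estimate is finalized (May 14, 1997), the site inspection is completed (May 8, 1997); the later is May 14, 1997.
The claim is approved: May 14, 1997 + 4 days = May 18, 1997.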